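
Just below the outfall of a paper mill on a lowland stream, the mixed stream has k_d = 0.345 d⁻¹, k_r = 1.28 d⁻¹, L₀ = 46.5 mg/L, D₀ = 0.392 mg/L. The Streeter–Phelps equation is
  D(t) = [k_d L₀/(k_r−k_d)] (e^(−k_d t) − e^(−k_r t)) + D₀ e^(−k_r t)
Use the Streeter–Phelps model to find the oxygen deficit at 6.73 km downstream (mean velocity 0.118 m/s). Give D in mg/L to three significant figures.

D ≈ 6.46 mg/L

Travel time t = x/v = 6.73 km / (0.118 m/s) = 6730 m / 0.118 m/s = 57030 s = 0.6601 d.
k_d L₀/(k_r−k_d) = 0.345×46.5/(1.28−0.345) = 16.04/0.9350 = 17.16 mg/L.
e^(−k_d t) = e^(−0.345×0.6601) = 0.7963; e^(−k_r t) = e^(−1.28×0.6601) = 0.4296.
D = 17.16 × (0.7963 − 0.4296) + 0.392 × 0.4296 = 6.293 + 0.1684 = 6.461 mg/L.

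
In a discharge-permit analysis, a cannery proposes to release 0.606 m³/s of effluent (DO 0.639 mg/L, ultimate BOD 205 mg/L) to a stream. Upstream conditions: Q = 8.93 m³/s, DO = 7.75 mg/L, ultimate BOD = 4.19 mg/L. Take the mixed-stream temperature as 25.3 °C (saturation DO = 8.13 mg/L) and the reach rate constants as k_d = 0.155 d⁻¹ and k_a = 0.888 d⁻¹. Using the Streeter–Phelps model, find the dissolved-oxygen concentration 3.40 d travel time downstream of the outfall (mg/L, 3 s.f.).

DO ≈ 6.15 mg/L

Mixed DO = (8.93×7.75 + 0.606×0.639)/(8.93+0.606) = 69.59/9.536 = 7.298 mg/L.
Mixed L₀ = (8.93×4.19 + 0.606×205)/(9.536) = 161.6/9.536 = 16.95 mg/L.
Initial deficit D₀ = C_s − DO₀ = 8.13 − 7.298 = 0.8319 mg/L.
D(3.40) = [0.155×16.95/(0.888−0.155)](e^(−0.155×3.40) − e^(−0.888×3.40)) + 0.8319 e^(−0.888×3.40)
= 3.584 × (0.5904 − 0.04884) + 0.8319 × 0.04884 = 1.982 mg/L.
DO = 8.13 − 1.982 = 6.148 mg/L.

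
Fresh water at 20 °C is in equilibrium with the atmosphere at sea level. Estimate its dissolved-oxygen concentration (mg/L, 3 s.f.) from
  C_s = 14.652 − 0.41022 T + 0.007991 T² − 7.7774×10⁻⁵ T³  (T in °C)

C_s ≈ 9.02 mg/L

C_s = 14.652 − 0.41022×20 + 0.007991×20² − 7.7774×10⁻⁵×20³ = 9.022 mg/L.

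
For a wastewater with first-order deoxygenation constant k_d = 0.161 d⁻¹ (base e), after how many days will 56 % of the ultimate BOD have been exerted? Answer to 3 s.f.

t ≈ 5.10 d

y/L₀ = 1 − e^(−k_d t) = 0.56 ⇒ e^(−k_d t) = 0.440
t = −ln(0.440) / 0.161 = 0.8210 / 0.161 = 5.099 d.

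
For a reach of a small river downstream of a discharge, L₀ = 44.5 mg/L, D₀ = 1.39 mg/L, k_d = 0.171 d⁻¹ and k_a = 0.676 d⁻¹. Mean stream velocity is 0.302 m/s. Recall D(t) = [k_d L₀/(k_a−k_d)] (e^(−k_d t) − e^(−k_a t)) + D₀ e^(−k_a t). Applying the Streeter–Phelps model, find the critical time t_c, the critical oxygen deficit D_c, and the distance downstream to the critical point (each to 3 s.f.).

At the critical point dD/dt = 0, so k_d L₀ e^(−k_d t) = k_a D. Substituting D(t) from the Streeter–Phelps equation and solving for t gives
t_c = ln[(k_a/k_d)(1 − D₀(k_a−k_d)/(k_d L₀))] / (k_a−k_d).
Here k_a−k_d = 0.5050 d⁻¹ and 1 − D₀(k_a−k_d)/(k_d L₀) = 1 − 1.39×0.5050/(0.171×44.5) = 0.9078, so
t_c = ln(3.953 × 0.9078) / 0.5050 = 1.278 / 0.5050 = 2.530 d.
L(t_c) = L₀ e^(−k_d t_c) = 44.5 × 0.6488 = 28.87 mg/L, and at the critical point k_a D_c = k_d L, so D_c = (0.171/0.676) × 28.87 = 7.303 mg/L.
x_c = v t_c = 0.302 m/s × 2.530 d × 86400 s/d = 66020 m ≈ 66.0 km.

t_c ≈ 2.53 d; D_c ≈ 7.30 mg/L; x_c ≈ 66.0 km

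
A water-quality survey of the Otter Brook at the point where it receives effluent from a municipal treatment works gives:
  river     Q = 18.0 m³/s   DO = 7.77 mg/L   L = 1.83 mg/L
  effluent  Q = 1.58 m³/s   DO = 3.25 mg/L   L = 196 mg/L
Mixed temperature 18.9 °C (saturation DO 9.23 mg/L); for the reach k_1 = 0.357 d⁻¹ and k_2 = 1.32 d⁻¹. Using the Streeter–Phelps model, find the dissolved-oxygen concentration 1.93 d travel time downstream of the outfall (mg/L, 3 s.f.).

DO ≈ 6.34 mg/L

Mixed DO = (18.0×7.77 + 1.58×3.25)/(18.0+1.58) = 145.0/19.58 = 7.405 mg/L.
Mixed L₀ = (18.0×1.83 + 1.58×196)/(19.58) = 342.6/19.58 = 17.50 mg/L.
Initial deficit D₀ = C_s − DO₀ = 9.23 − 7.405 = 1.825 mg/L.
D(1.93) = [0.357×17.50/(1.32−0.357)](e^(−0.357×1.93) − e^(−1.32×1.93)) + 1.825 e^(−1.32×1.93)
= 6.487 × (0.5021 − 0.07827) + 1.825 × 0.07827 = 2.892 mg/L.
DO = 9.23 − 2.892 = 6.338 mg/L.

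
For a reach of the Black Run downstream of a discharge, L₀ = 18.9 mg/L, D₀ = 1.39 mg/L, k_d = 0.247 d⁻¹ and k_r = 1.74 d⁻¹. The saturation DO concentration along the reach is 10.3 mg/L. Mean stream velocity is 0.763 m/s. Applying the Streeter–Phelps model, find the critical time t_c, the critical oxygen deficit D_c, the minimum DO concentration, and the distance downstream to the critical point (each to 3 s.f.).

t_c ≈ 0.914 d; D_c ≈ 2.14 mg/L; min DO ≈ 8.16 mg/L; x_c ≈ 60.2 km

With k_r/k_d = 7.045 and 1 − D₀(k_r−k_d)/(k_d L₀) = 0.5555,
t_c = ln(7.045 × 0.5555) / (1.74 − 0.247) = ln(3.913) / 1.493 = 1.364/1.493 = 0.9138 d.
L(t_c) = L₀ e^(−k_d t_c) = 18.9 × 0.7980 = 15.08 mg/L, and at the critical point k_r D_c = k_d L, so D_c = (0.247/1.74) × 15.08 = 2.141 mg/L.
Minimum DO = C_s − D_c = 10.3 − 2.141 = 8.159 mg/L.
x_c = v t_c = 0.763 m/s × 0.9138 d × 86400 s/d = 60240 m ≈ 60.2 km.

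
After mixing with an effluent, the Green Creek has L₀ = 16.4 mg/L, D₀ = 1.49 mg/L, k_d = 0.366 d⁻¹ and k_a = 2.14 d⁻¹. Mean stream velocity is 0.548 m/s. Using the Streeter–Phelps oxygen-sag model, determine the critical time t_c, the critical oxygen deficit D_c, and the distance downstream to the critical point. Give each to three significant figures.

t_c ≈ 0.668 d; D_c ≈ 2.20 mg/L; x_c ≈ 31.6 km

t_c = [1/(k_a−k_d)] ln[(k_a/k_d)(1 − D₀(k_a−k_d)/(k_d L₀))]
= [1/(2.14−0.366)] ln[(2.14/0.366)(1 − 1.49×1.774/(0.366×16.4))]
= (1/1.774) ln[5.847 × 0.5596] = 0.5637 × ln(3.272) = 0.5637 × 1.185 = 0.6682 d.
L(t_c) = L₀ e^(−k_d t_c) = 16.4 × 0.7830 = 12.84 mg/L, and at the critical point k_a D_c = k_d L, so D_c = (0.366/2.14) × 12.84 = 2.196 mg/L.
x_c = v t_c = 0.548 m/s × 0.6682 d × 86400 s/d = 31640 m ≈ 31.6 km.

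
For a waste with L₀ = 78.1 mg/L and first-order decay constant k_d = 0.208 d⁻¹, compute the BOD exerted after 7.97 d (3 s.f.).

y_t = L₀(1 − e^(−k_d t)) = 78.1 × (1 − e^(−0.208×7.97))
= 78.1 × (1 − 0.1906) = 78.1 × 0.8094 = 63.22 mg/L.

y ≈ 63.2 mg/L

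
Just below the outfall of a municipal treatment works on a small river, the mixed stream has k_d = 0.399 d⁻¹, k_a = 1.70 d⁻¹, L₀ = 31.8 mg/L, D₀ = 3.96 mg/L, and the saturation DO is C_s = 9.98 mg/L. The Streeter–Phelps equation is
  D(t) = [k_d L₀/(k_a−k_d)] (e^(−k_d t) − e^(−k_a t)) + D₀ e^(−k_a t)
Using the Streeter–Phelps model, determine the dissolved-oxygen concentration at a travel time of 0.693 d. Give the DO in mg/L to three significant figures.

k_d L₀/(k_a−k_d) = 0.399×31.8/(1.70−0.399) = 12.69/1.301 = 9.753 mg/L.
e^(−k_d t) = e^(−0.399×0.6930) = 0.7584; e^(−k_a t) = e^(−1.70×0.6930) = 0.3079.
D = 9.753 × (0.7584 − 0.3079) + 3.96 × 0.3079 = 4.394 + 1.219 = 5.613 mg/L.
DO = C_s − D = 9.98 − 5.613 = 4.367 mg/L.

DO ≈ 4.37 mg/L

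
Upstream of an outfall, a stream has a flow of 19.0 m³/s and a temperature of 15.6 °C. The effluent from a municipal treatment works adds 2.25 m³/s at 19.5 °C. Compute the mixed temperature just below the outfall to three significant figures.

Flow-weighted mixing: C = (Q_r C_r + Q_w C_w)/(Q_r + Q_w)
= (19.0×15.6 + 2.25×19.5)/(19.0 + 2.25) = 340.3/21.25 = 16.01 °C.

16.0 °C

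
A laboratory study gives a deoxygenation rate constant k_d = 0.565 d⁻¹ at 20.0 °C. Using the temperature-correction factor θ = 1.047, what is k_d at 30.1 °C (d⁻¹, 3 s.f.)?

k_d ≈ 0.898 d⁻¹

k_d(T₂) = k_d(T₁) · θ^(T₂−T₁) = 0.565 × 1.047^(30.1−20.0)
= 0.565 × 1.047^10.1 = 0.565 × 1.590 = 0.8985 d⁻¹.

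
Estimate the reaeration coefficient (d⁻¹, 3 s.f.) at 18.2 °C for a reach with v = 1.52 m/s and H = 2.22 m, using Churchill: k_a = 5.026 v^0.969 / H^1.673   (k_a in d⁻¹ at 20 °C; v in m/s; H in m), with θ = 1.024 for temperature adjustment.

k_a ≈ 1.90 d⁻¹

k_a(20) = 5.026 × 1.52^0.969 / 2.22^1.673 = 5.026 × 1.500 / 3.797 = 1.986 d⁻¹.
k_a(18.2) = 1.986 × 1.024^(18.2−20) = 1.986 × 0.9582 = 1.903 d⁻¹.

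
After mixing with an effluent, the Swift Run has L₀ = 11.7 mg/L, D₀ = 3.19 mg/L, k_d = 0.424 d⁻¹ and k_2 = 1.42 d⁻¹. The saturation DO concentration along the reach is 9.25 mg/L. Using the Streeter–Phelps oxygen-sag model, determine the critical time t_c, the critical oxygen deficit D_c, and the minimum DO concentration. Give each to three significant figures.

With k_2/k_d = 3.349 and 1 − D₀(k_2−k_d)/(k_d L₀) = 0.3595,
t_c = ln(3.349 × 0.3595) / (1.42 − 0.424) = ln(1.204) / 0.9960 = 0.1857/0.9960 = 0.1865 d.
D_c = (k_d/k_2) L₀ e^(−k_d t_c) = (0.424/1.42) × 11.7 × e^(−0.424×0.1865) = 0.2986 × 11.7 × 0.9240 = 3.228 mg/L.
Minimum DO = C_s − D_c = 9.25 − 3.228 = 6.022 mg/L.

t_c ≈ 0.186 d; D_c ≈ 3.23 mg/L; min DO ≈ 6.02 mg/L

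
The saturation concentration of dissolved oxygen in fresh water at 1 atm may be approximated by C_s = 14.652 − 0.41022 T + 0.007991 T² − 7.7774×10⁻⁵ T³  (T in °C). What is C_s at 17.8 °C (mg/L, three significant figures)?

C_s = 14.652 − 0.41022×17.8 + 0.007991×17.8² − 7.7774×10⁻⁵×17.8³ = 9.443 mg/L.

C_s ≈ 9.44 mg/L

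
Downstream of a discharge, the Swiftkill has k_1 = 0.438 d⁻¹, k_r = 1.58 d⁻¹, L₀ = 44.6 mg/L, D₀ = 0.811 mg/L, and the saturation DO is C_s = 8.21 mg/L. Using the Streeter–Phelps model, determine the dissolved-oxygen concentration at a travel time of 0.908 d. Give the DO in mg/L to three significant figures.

DO ≈ 0.599 mg/L

k_1 L₀/(k_r−k_1) = 0.438×44.6/(1.58−0.438) = 19.53/1.142 = 17.11 mg/L.
e^(−k_1 t) = e^(−0.438×0.9080) = 0.6719; e^(−k_r t) = e^(−1.58×0.9080) = 0.2382.
D = 17.11 × (0.6719 − 0.2382) + 0.811 × 0.2382 = 7.418 + 0.1932 = 7.611 mg/L.
DO = C_s − D = 8.21 − 7.611 = 0.5987 mg/L.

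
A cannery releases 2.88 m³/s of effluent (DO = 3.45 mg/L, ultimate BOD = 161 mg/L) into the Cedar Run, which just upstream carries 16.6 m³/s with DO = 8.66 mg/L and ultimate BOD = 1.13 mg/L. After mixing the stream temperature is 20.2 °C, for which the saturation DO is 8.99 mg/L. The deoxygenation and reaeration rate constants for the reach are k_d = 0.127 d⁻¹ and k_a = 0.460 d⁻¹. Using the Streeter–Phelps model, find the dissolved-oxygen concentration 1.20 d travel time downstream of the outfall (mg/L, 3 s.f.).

DO ≈ 5.68 mg/L

Mixed DO = (16.6×8.66 + 2.88×3.45)/(16.6+2.88) = 153.7/19.48 = 7.890 mg/L.
Mixed L₀ = (16.6×1.13 + 2.88×161)/(19.48) = 482.4/19.48 = 24.77 mg/L.
Initial deficit D₀ = C_s − DO₀ = 8.99 − 7.890 = 1.100 mg/L.
D(1.20) = [0.127×24.77/(0.460−0.127)](e^(−0.127×1.20) − e^(−0.460×1.20)) + 1.100 e^(−0.460×1.20)
= 9.445 × (0.8586 − 0.5758) + 1.100 × 0.5758 = 3.305 mg/L.
DO = 8.99 − 3.305 = 5.685 mg/L.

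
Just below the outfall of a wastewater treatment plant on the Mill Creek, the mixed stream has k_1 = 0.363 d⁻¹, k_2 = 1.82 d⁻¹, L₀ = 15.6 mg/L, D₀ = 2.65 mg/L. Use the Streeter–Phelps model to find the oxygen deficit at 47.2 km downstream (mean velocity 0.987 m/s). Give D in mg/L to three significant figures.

Travel time t = x/v = 47.2 km / (0.987 m/s) = 47200 m / 0.987 m/s = 47820 s = 0.5535 d.
k_1 L₀/(k_2−k_1) = 0.363×15.6/(1.82−0.363) = 5.663/1.457 = 3.887 mg/L.
e^(−k_1 t) = e^(−0.363×0.5535) = 0.8180; e^(−k_2 t) = e^(−1.82×0.5535) = 0.3652.
D = 3.887 × (0.8180 − 0.3652) + 2.65 × 0.3652 = 1.760 + 0.9677 = 2.728 mg/L.

D ≈ 2.73 mg/L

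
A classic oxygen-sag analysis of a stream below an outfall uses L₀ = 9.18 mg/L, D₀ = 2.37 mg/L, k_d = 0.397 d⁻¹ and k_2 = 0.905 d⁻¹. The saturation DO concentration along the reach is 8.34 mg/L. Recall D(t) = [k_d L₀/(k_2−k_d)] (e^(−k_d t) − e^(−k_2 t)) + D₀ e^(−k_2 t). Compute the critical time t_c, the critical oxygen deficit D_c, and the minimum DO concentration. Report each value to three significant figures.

t_c ≈ 0.833 d; D_c ≈ 2.89 mg/L; min DO ≈ 5.45 mg/L

At the critical point dD/dt = 0, so k_d L₀ e^(−k_d t) = k_2 D. Substituting D(t) from the Streeter–Phelps equation and solving for t gives
t_c = ln[(k_2/k_d)(1 − D₀(k_2−k_d)/(k_d L₀))] / (k_2−k_d).
Here k_2−k_d = 0.5080 d⁻¹ and 1 − D₀(k_2−k_d)/(k_d L₀) = 1 − 2.37×0.5080/(0.397×9.18) = 0.6696, so
t_c = ln(2.280 × 0.6696) / 0.5080 = 0.4230 / 0.5080 = 0.8327 d.
D_c = (k_d/k_2) L₀ e^(−k_d t_c) = (0.397/0.905) × 9.18 × e^(−0.397×0.8327) = 0.4387 × 9.18 × 0.7185 = 2.893 mg/L.
Minimum DO = C_s − D_c = 8.34 − 2.893 = 5.447 mg/L.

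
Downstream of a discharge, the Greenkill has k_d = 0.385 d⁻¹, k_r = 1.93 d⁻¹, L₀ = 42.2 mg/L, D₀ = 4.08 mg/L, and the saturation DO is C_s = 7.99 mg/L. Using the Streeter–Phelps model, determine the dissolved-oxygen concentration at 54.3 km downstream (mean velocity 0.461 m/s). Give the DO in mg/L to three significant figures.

DO ≈ 2.23 mg/L

Travel time t = x/v = 54.3 km / (0.461 m/s) = 54300 m / 0.461 m/s = 117800 s = 1.363 d.
k_d L₀/(k_r−k_d) = 0.385×42.2/(1.93−0.385) = 16.25/1.545 = 10.52 mg/L.
e^(−k_d t) = e^(−0.385×1.363) = 0.5916; e^(−k_r t) = e^(−1.93×1.363) = 0.07200.
D = 10.52 × (0.5916 − 0.07200) + 4.08 × 0.07200 = 5.464 + 0.2937 = 5.758 mg/L.
DO = C_s − D = 7.99 − 5.758 = 2.232 mg/L.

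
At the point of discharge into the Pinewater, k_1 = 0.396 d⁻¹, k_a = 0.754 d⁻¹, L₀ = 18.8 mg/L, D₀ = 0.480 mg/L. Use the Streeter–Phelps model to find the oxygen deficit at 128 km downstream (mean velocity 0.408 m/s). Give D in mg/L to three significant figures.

Travel time t = x/v = 128 km / (0.408 m/s) = 128000 m / 0.408 m/s = 313700 s = 3.631 d.
k_1 L₀/(k_a−k_1) = 0.396×18.8/(0.754−0.396) = 7.445/0.3580 = 20.80 mg/L.
e^(−k_1 t) = e^(−0.396×3.631) = 0.2374; e^(−k_a t) = e^(−0.754×3.631) = 0.06471.
D = 20.80 × (0.2374 − 0.06471) + 0.480 × 0.06471 = 3.592 + 0.03106 = 3.623 mg/L.

D ≈ 3.62 mg/L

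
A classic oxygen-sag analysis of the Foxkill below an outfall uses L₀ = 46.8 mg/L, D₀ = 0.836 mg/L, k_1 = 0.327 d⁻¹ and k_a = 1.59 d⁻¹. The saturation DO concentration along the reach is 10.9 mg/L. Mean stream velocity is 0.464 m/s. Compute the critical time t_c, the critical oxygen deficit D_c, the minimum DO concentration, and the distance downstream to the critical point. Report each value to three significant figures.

t_c = [1/(k_a−k_1)] ln[(k_a/k_1)(1 − D₀(k_a−k_1)/(k_1 L₀))]
= [1/(1.59−0.327)] ln[(1.59/0.327)(1 − 0.836×1.263/(0.327×46.8))]
= (1/1.263) ln[4.862 × 0.9310] = 0.7918 × ln(4.527) = 0.7918 × 1.510 = 1.196 d.
L(t_c) = L₀ e^(−k_1 t_c) = 46.8 × 0.6764 = 31.66 mg/L, and at the critical point k_a D_c = k_1 L, so D_c = (0.327/1.59) × 31.66 = 6.510 mg/L.
Minimum DO = C_s − D_c = 10.9 − 6.510 = 4.390 mg/L.
x_c = v t_c = 0.464 m/s × 1.196 d × 86400 s/d = 47930 m ≈ 47.9 km.

t_c ≈ 1.20 d; D_c ≈ 6.51 mg/L; min DO ≈ 4.39 mg/L; x_c ≈ 47.9 km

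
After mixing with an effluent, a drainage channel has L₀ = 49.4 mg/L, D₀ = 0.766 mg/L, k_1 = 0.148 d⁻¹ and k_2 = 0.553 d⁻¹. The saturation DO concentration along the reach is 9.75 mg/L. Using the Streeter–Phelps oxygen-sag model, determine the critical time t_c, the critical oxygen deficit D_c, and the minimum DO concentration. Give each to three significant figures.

With k_2/k_1 = 3.736 and 1 − D₀(k_2−k_1)/(k_1 L₀) = 0.9576,
t_c = ln(3.736 × 0.9576) / (0.553 − 0.148) = ln(3.578) / 0.4050 = 1.275/0.4050 = 3.148 d.
L(t_c) = L₀ e^(−k_1 t_c) = 49.4 × 0.6276 = 31.00 mg/L, and at the critical point k_2 D_c = k_1 L, so D_c = (0.148/0.553) × 31.00 = 8.298 mg/L.
Minimum DO = C_s − D_c = 9.75 − 8.298 = 1.452 mg/L.

t_c ≈ 3.15 d; D_c ≈ 8.30 mg/L; min DO ≈ 1.45 mg/L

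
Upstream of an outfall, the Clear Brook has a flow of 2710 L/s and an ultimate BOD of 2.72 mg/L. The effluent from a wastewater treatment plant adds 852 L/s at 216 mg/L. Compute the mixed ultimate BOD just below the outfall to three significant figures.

53.7 mg/L

Flow-weighted mixing: C = (Q_r C_r + Q_w C_w)/(Q_r + Q_w)
= (2710×2.72 + 852×216)/(2710 + 852) = 191400/3562 = 53.73 mg/L.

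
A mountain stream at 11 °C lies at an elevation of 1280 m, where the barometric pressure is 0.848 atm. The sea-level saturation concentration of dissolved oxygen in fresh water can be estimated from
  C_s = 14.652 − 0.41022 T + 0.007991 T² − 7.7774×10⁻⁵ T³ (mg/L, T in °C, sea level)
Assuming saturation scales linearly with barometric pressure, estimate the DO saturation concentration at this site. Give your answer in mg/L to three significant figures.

At sea level: C_s = 14.652 − 0.41022×11 + 0.007991×11² − 7.7774×10⁻⁵×11³ = 11.00 mg/L.
Pressure correction: C_s' = 11.00 × 0.848 = 9.331 mg/L.

C_s ≈ 9.33 mg/L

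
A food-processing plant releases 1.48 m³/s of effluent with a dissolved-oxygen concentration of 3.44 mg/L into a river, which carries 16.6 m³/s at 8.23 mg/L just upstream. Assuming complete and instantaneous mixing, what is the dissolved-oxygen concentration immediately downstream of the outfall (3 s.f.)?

7.84 mg/L

Flow-weighted mixing: C = (Q_r C_r + Q_w C_w)/(Q_r + Q_w)
= (16.6×8.23 + 1.48×3.44)/(16.6 + 1.48) = 141.7/18.08 = 7.838 mg/L.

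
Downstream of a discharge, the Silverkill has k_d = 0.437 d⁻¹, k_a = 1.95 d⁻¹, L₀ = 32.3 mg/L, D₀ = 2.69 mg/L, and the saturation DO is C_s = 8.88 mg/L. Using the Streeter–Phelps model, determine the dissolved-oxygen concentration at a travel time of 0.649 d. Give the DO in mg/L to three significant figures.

k_d L₀/(k_a−k_d) = 0.437×32.3/(1.95−0.437) = 14.12/1.513 = 9.329 mg/L.
e^(−k_d t) = e^(−0.437×0.6490) = 0.7531; e^(−k_a t) = e^(−1.95×0.6490) = 0.2821.
D = 9.329 × (0.7531 − 0.2821) + 2.69 × 0.2821 = 4.394 + 0.7588 = 5.153 mg/L.
DO = C_s − D = 8.88 − 5.153 = 3.727 mg/L.

DO ≈ 3.73 mg/L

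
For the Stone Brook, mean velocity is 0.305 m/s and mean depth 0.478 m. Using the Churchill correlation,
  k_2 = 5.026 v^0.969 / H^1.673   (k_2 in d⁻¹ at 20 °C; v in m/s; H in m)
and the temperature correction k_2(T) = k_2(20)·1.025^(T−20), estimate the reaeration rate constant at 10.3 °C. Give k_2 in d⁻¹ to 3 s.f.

k_2(20) = 5.026 × 0.305^0.969 / 0.478^1.673 = 5.026 × 0.3164 / 0.2909 = 5.468 d⁻¹.
k_2(10.3) = 5.468 × 1.025^(10.3−20) = 5.468 × 0.7870 = 4.303 d⁻¹.

k_2 ≈ 4.30 d⁻¹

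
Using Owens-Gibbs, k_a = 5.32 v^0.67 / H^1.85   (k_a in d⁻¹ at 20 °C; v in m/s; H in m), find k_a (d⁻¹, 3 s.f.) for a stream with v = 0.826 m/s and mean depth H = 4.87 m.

k_a ≈ 0.250 d⁻¹

k_a = 5.32 × 0.826^0.67 / 4.87^1.85 = 5.32 × 0.8798 / 18.70 = 0.2502 d⁻¹.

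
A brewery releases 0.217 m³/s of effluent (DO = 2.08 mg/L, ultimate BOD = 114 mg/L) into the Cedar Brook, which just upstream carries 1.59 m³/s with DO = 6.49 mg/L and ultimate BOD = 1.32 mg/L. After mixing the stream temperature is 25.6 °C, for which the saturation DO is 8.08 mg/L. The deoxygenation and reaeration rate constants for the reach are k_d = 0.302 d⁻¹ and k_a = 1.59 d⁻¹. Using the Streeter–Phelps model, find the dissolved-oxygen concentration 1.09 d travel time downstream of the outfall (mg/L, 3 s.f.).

Mixed DO = (1.59×6.49 + 0.217×2.08)/(1.59+0.217) = 10.77/1.807 = 5.960 mg/L.
Mixed L₀ = (1.59×1.32 + 0.217×114)/(1.807) = 26.84/1.807 = 14.85 mg/L.
Initial deficit D₀ = C_s − DO₀ = 8.08 − 5.960 = 2.120 mg/L.
D(1.09) = [0.302×14.85/(1.59−0.302)](e^(−0.302×1.09) − e^(−1.59×1.09)) + 2.120 e^(−1.59×1.09)
= 3.482 × (0.7195 − 0.1767) + 2.120 × 0.1767 = 2.265 mg/L.
DO = 8.08 − 2.265 = 5.815 mg/L.

DO ≈ 5.82 mg/L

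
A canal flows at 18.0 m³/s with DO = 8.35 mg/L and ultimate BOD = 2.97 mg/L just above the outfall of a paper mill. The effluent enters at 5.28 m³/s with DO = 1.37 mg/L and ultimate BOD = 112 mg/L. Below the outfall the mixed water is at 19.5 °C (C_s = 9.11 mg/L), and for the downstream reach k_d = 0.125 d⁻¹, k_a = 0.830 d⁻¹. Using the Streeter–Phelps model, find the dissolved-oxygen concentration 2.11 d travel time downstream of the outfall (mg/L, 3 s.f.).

DO ≈ 5.78 mg/L

Mixed DO = (18.0×8.35 + 5.28×1.37)/(18.0+5.28) = 157.5/23.28 = 6.767 mg/L.
Mixed L₀ = (18.0×2.97 + 5.28×112)/(23.28) = 644.8/23.28 = 27.70 mg/L.
Initial deficit D₀ = C_s − DO₀ = 9.11 − 6.767 = 2.343 mg/L.
D(2.11) = [0.125×27.70/(0.830−0.125)](e^(−0.125×2.11) − e^(−0.830×2.11)) + 2.343 e^(−0.830×2.11)
= 4.911 × (0.7682 − 0.1735) + 2.343 × 0.1735 = 3.327 mg/L.
DO = 9.11 − 3.327 = 5.783 mg/L.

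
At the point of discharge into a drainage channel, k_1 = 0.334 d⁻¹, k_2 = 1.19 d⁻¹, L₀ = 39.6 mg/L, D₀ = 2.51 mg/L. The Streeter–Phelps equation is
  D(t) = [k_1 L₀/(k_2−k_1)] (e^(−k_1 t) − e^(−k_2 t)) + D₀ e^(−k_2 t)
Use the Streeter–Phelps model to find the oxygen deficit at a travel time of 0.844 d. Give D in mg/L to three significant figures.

k_1 L₀/(k_2−k_1) = 0.334×39.6/(1.19−0.334) = 13.23/0.8560 = 15.45 mg/L.
e^(−k_1 t) = e^(−0.334×0.8440) = 0.7544; e^(−k_2 t) = e^(−1.19×0.8440) = 0.3663.
D = 15.45 × (0.7544 − 0.3663) + 2.51 × 0.3663 = 5.996 + 0.9194 = 6.916 mg/L.

D ≈ 6.92 mg/L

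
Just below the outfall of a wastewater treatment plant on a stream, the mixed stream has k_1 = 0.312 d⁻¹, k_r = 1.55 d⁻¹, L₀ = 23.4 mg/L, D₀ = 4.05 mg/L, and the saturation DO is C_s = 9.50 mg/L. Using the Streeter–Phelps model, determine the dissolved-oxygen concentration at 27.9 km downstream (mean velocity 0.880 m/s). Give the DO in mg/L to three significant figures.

DO ≈ 5.29 mg/L

Travel time t = x/v = 27.9 km / (0.880 m/s) = 27900 m / 0.880 m/s = 31700 s = 0.3670 d.
k_1 L₀/(k_r−k_1) = 0.312×23.4/(1.55−0.312) = 7.301/1.238 = 5.897 mg/L.
e^(−k_1 t) = e^(−0.312×0.3670) = 0.8918; e^(−k_r t) = e^(−1.55×0.3670) = 0.5662.
D = 5.897 × (0.8918 − 0.5662) + 4.05 × 0.5662 = 1.920 + 2.293 = 4.213 mg/L.
DO = C_s − D = 9.50 − 4.213 = 5.287 mg/L.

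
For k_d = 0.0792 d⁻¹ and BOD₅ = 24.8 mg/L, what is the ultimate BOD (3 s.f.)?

L₀ ≈ 75.8 mg/L

BOD₅ = L₀(1 − e^(−5k_d)) ⇒ L₀ = BOD₅ / (1 − e^(−5×0.0792))
= 24.8 / (1 − 0.6730) = 24.8 / 0.3270 = 75.84 mg/L.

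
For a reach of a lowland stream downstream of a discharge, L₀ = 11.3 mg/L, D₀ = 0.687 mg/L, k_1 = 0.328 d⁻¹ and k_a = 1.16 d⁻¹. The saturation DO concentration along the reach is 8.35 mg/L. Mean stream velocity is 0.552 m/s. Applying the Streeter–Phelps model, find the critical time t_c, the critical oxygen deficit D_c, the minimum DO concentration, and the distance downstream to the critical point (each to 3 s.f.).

t_c ≈ 1.32 d; D_c ≈ 2.07 mg/L; min DO ≈ 6.28 mg/L; x_c ≈ 62.8 km

With k_a/k_1 = 3.537 and 1 − D₀(k_a−k_1)/(k_1 L₀) = 0.8458,
t_c = ln(3.537 × 0.8458) / (1.16 − 0.328) = ln(2.991) / 0.8320 = 1.096/0.8320 = 1.317 d.
D_c = (k_1/k_a) L₀ e^(−k_1 t_c) = (0.328/1.16) × 11.3 × e^(−0.328×1.317) = 0.2828 × 11.3 × 0.6492 = 2.074 mg/L.
Minimum DO = C_s − D_c = 8.35 − 2.074 = 6.276 mg/L.
x_c = v t_c = 0.552 m/s × 1.317 d × 86400 s/d = 62810 m ≈ 62.8 km.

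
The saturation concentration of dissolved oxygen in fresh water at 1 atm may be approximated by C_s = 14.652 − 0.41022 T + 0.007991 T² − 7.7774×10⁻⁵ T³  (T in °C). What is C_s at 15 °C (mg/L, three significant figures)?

C_s ≈ 10.0 mg/L

C_s = 14.652 − 0.41022×15 + 0.007991×15² − 7.7774×10⁻⁵×15³ = 10.03 mg/L.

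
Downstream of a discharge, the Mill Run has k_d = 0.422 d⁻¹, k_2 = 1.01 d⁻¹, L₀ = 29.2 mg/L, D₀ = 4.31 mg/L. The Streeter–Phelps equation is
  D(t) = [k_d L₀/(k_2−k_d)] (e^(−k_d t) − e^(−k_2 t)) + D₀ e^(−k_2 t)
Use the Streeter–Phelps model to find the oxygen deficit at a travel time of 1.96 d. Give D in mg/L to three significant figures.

k_d L₀/(k_2−k_d) = 0.422×29.2/(1.01−0.422) = 12.32/0.5880 = 20.96 mg/L.
e^(−k_d t) = e^(−0.422×1.960) = 0.4373; e^(−k_2 t) = e^(−1.01×1.960) = 0.1381.
D = 20.96 × (0.4373 − 0.1381) + 4.31 × 0.1381 = 6.270 + 0.5953 = 6.865 mg/L.

D ≈ 6.87 mg/L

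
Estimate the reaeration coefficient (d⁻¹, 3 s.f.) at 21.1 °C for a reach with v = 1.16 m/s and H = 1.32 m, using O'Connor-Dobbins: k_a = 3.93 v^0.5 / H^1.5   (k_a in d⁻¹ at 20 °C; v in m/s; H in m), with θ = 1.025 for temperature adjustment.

k_a(20) = 3.93 × 1.16^0.5 / 1.32^1.5 = 3.93 × 1.077 / 1.517 = 2.791 d⁻¹.
k_a(21.1) = 2.791 × 1.025^(21.1−20) = 2.791 × 1.028 = 2.868 d⁻¹.

k_a ≈ 2.87 d⁻¹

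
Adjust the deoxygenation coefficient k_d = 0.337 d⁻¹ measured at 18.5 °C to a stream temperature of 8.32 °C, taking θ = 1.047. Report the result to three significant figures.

k_d ≈ 0.211 d⁻¹

k_d(T₂) = k_d(T₁) · θ^(T₂−T₁) = 0.337 × 1.047^(8.32−18.5)
= 0.337 × 1.047^-10.2 = 0.337 × 0.6265 = 0.2111 d⁻¹.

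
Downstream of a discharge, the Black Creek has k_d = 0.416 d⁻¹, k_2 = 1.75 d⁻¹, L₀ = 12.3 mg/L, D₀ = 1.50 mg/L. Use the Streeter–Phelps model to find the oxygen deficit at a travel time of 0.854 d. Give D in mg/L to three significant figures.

D ≈ 2.16 mg/L

k_d L₀/(k_2−k_d) = 0.416×12.3/(1.75−0.416) = 5.117/1.334 = 3.836 mg/L.
e^(−k_d t) = e^(−0.416×0.8540) = 0.7010; e^(−k_2 t) = e^(−1.75×0.8540) = 0.2244.
D = 3.836 × (0.7010 − 0.2244) + 1.50 × 0.2244 = 1.828 + 0.3365 = 2.165 mg/L.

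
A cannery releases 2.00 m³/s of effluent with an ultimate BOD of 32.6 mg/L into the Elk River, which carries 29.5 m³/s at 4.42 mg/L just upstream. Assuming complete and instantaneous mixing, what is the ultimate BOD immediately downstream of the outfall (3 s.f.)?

Flow-weighted mixing: C = (Q_r C_r + Q_w C_w)/(Q_r + Q_w)
= (29.5×4.42 + 2.00×32.6)/(29.5 + 2.00) = 195.6/31.50 = 6.209 mg/L.

6.21 mg/L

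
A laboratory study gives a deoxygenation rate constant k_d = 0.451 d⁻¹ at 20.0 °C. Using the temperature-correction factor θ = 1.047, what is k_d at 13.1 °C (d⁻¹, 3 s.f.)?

k_d(T₂) = k_d(T₁) · θ^(T₂−T₁) = 0.451 × 1.047^(13.1−20.0)
= 0.451 × 1.047^-6.90 = 0.451 × 0.7284 = 0.3285 d⁻¹.

k_d ≈ 0.329 d⁻¹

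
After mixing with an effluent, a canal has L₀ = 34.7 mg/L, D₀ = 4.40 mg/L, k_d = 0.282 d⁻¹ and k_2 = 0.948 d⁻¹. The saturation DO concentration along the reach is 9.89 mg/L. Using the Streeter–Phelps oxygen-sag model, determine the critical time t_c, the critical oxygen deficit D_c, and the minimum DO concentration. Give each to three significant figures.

t_c ≈ 1.29 d; D_c ≈ 7.18 mg/L; min DO ≈ 2.71 mg/L

t_c = [1/(k_2−k_d)] ln[(k_2/k_d)(1 − D₀(k_2−k_d)/(k_d L₀))]
= [1/(0.948−0.282)] ln[(0.948/0.282)(1 − 4.40×0.6660/(0.282×34.7))]
= (1/0.6660) ln[3.362 × 0.7005] = 1.502 × ln(2.355) = 1.502 × 0.8565 = 1.286 d.
L(t_c) = L₀ e^(−k_d t_c) = 34.7 × 0.6958 = 24.14 mg/L, and at the critical point k_2 D_c = k_d L, so D_c = (0.282/0.948) × 24.14 = 7.182 mg/L.
Minimum DO = C_s − D_c = 9.89 − 7.182 = 2.708 mg/L.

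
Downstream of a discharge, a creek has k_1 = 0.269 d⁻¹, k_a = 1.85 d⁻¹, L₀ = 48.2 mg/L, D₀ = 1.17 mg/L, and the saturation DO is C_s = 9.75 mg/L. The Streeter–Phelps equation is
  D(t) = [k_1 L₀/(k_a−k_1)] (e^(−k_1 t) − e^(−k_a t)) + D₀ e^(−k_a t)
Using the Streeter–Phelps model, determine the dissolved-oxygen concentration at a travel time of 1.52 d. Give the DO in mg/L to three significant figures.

DO ≈ 4.72 mg/L

k_1 L₀/(k_a−k_1) = 0.269×48.2/(1.85−0.269) = 12.97/1.581 = 8.201 mg/L.
e^(−k_1 t) = e^(−0.269×1.520) = 0.6644; e^(−k_a t) = e^(−1.85×1.520) = 0.06008.
D = 8.201 × (0.6644 − 0.06008) + 1.17 × 0.06008 = 4.956 + 0.07030 = 5.026 mg/L.
DO = C_s − D = 9.75 − 5.026 = 4.724 mg/L.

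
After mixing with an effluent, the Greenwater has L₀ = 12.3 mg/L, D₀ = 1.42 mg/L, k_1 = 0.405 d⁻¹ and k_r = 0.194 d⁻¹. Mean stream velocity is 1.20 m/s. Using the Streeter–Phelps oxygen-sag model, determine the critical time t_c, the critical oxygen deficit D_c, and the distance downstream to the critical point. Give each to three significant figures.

t_c ≈ 3.21 d; D_c ≈ 6.99 mg/L; x_c ≈ 333 km

At the critical point dD/dt = 0, so k_1 L₀ e^(−k_1 t) = k_r D. Substituting D(t) from the Streeter–Phelps equation and solving for t gives
t_c = ln[(k_r/k_1)(1 − D₀(k_r−k_1)/(k_1 L₀))] / (k_r−k_1).
Here k_r−k_1 = -0.2110 d⁻¹ and 1 − D₀(k_r−k_1)/(k_1 L₀) = 1 − 1.42×-0.2110/(0.405×12.3) = 1.060, so
t_c = ln(0.4790 × 1.060) / -0.2110 = -0.6776 / -0.2110 = 3.211 d.
D_c = (k_1/k_r) L₀ e^(−k_1 t_c) = (0.405/0.194) × 12.3 × e^(−0.405×3.211) = 2.088 × 12.3 × 0.2724 = 6.993 mg/L.
x_c = v t_c = 1.20 m/s × 3.211 d × 86400 s/d = 333000 m ≈ 333 km.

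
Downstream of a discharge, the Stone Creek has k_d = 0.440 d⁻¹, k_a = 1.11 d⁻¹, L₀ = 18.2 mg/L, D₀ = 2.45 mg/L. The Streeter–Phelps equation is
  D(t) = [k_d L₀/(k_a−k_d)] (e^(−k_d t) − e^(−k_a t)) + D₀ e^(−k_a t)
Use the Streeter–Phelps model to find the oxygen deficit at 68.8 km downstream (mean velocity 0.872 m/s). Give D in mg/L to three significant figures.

Travel time t = x/v = 68.8 km / (0.872 m/s) = 68800 m / 0.872 m/s = 78900 s = 0.9132 d.
k_d L₀/(k_a−k_d) = 0.440×18.2/(1.11−0.440) = 8.008/0.6700 = 11.95 mg/L.
e^(−k_d t) = e^(−0.440×0.9132) = 0.6691; e^(−k_a t) = e^(−1.11×0.9132) = 0.3629.
D = 11.95 × (0.6691 − 0.3629) + 2.45 × 0.3629 = 3.660 + 0.8891 = 4.549 mg/L.

D ≈ 4.55 mg/L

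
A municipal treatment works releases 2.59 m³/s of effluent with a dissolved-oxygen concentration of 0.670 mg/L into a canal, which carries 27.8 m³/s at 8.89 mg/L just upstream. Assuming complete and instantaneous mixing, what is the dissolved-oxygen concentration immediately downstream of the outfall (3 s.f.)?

Flow-weighted mixing: C = (Q_r C_r + Q_w C_w)/(Q_r + Q_w)
= (27.8×8.89 + 2.59×0.670)/(27.8 + 2.59) = 248.9/30.39 = 8.189 mg/L.

8.19 mg/L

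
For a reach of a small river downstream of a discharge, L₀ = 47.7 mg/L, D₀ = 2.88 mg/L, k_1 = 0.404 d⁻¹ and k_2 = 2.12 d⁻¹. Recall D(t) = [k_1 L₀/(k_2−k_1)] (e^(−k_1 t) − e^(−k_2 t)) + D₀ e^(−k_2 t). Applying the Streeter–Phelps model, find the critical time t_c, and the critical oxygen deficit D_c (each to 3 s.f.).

t_c ≈ 0.793 d; D_c ≈ 6.60 mg/L

t_c = [1/(k_2−k_1)] ln[(k_2/k_1)(1 − D₀(k_2−k_1)/(k_1 L₀))]
= [1/(2.12−0.404)] ln[(2.12/0.404)(1 − 2.88×1.716/(0.404×47.7))]
= (1/1.716) ln[5.248 × 0.7435] = 0.5828 × ln(3.902) = 0.5828 × 1.361 = 0.7934 d.
L(t_c) = L₀ e^(−k_1 t_c) = 47.7 × 0.7258 = 34.62 mg/L, and at the critical point k_2 D_c = k_1 L, so D_c = (0.404/2.12) × 34.62 = 6.597 mg/L.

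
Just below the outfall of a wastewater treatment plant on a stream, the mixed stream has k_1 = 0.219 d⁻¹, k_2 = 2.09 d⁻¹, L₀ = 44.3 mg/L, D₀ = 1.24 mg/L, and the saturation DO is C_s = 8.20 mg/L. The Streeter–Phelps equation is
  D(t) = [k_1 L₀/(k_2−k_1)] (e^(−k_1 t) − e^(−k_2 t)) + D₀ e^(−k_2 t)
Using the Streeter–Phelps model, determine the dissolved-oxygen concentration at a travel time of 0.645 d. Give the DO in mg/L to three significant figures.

DO ≈ 4.72 mg/L

k_1 L₀/(k_2−k_1) = 0.219×44.3/(2.09−0.219) = 9.702/1.871 = 5.185 mg/L.
e^(−k_1 t) = e^(−0.219×0.6450) = 0.8683; e^(−k_2 t) = e^(−2.09×0.6450) = 0.2597.
D = 5.185 × (0.8683 − 0.2597) + 1.24 × 0.2597 = 3.155 + 0.3221 = 3.477 mg/L.
DO = C_s − D = 8.20 − 3.477 = 4.723 mg/L.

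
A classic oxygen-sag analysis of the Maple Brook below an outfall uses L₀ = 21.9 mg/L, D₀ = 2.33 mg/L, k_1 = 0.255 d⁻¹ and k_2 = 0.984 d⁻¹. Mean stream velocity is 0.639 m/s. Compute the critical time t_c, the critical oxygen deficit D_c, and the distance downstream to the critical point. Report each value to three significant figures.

t_c ≈ 1.35 d; D_c ≈ 4.02 mg/L; x_c ≈ 74.8 km

t_c = [1/(k_2−k_1)] ln[(k_2/k_1)(1 − D₀(k_2−k_1)/(k_1 L₀))]
= [1/(0.984−0.255)] ln[(0.984/0.255)(1 − 2.33×0.7290/(0.255×21.9))]
= (1/0.7290) ln[3.859 × 0.6958] = 1.372 × ln(2.685) = 1.372 × 0.9877 = 1.355 d.
D_c = (k_1/k_2) L₀ e^(−k_1 t_c) = (0.255/0.984) × 21.9 × e^(−0.255×1.355) = 0.2591 × 21.9 × 0.7079 = 4.017 mg/L.
x_c = v t_c = 0.639 m/s × 1.355 d × 86400 s/d = 74800 m ≈ 74.8 km.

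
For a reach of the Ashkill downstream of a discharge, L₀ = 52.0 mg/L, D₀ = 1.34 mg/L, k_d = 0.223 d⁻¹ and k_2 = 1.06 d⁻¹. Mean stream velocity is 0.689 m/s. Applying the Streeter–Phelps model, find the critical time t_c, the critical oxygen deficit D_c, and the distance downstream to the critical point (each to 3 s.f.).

t_c ≈ 1.74 d; D_c ≈ 7.42 mg/L; x_c ≈ 104 km

With k_2/k_d = 4.753 and 1 − D₀(k_2−k_d)/(k_d L₀) = 0.9033,
t_c = ln(4.753 × 0.9033) / (1.06 − 0.223) = ln(4.294) / 0.8370 = 1.457/0.8370 = 1.741 d.
D_c = (k_d/k_2) L₀ e^(−k_d t_c) = (0.223/1.06) × 52.0 × e^(−0.223×1.741) = 0.2104 × 52.0 × 0.6783 = 7.420 mg/L.
x_c = v t_c = 0.689 m/s × 1.741 d × 86400 s/d = 103600 m ≈ 104 km.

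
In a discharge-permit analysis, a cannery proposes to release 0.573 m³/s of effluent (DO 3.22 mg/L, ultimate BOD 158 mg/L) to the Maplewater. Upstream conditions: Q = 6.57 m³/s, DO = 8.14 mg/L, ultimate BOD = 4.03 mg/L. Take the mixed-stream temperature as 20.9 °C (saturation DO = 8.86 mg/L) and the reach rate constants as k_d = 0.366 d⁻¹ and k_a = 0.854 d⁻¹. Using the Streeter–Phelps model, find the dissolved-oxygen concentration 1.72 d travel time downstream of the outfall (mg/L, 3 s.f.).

DO ≈ 4.88 mg/L

Mixed DO = (6.57×8.14 + 0.573×3.22)/(6.57+0.573) = 55.32/7.143 = 7.745 mg/L.
Mixed L₀ = (6.57×4.03 + 0.573×158)/(7.143) = 117.0/7.143 = 16.38 mg/L.
Initial deficit D₀ = C_s − DO₀ = 8.86 − 7.745 = 1.115 mg/L.
D(1.72) = [0.366×16.38/(0.854−0.366)](e^(−0.366×1.72) − e^(−0.854×1.72)) + 1.115 e^(−0.854×1.72)
= 12.29 × (0.5328 − 0.2302) + 1.115 × 0.2302 = 3.975 mg/L.
DO = 8.86 − 3.975 = 4.885 mg/L.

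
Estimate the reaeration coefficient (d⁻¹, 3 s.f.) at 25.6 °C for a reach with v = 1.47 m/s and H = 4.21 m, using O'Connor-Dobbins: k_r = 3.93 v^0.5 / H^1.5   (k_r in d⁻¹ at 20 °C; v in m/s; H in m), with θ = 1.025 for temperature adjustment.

k_r(20) = 3.93 × 1.47^0.5 / 4.21^1.5 = 3.93 × 1.212 / 8.638 = 0.5516 d⁻¹.
k_r(25.6) = 0.5516 × 1.025^(25.6−20) = 0.5516 × 1.148 = 0.6334 d⁻¹.

k_r ≈ 0.633 d⁻¹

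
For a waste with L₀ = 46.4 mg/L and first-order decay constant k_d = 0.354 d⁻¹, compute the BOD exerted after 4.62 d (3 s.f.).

y_t = L₀(1 − e^(−k_d t)) = 46.4 × (1 − e^(−0.354×4.62))
= 46.4 × (1 − 0.1949) = 46.4 × 0.8051 = 37.36 mg/L.

y ≈ 37.4 mg/L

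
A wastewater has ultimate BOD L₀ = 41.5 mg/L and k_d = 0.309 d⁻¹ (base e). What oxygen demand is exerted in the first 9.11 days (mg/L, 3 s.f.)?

y ≈ 39.0 mg/L

y_t = L₀(1 − e^(−k_d t)) = 41.5 × (1 − e^(−0.309×9.11))
= 41.5 × (1 − 0.05991) = 41.5 × 0.9401 = 39.01 mg/L.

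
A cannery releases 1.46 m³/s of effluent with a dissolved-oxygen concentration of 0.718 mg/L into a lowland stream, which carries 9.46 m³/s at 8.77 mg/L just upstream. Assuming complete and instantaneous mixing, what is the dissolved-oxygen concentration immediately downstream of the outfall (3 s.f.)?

7.69 mg/L

Flow-weighted mixing: C = (Q_r C_r + Q_w C_w)/(Q_r + Q_w)
= (9.46×8.77 + 1.46×0.718)/(9.46 + 1.46) = 84.01/10.92 = 7.693 mg/L.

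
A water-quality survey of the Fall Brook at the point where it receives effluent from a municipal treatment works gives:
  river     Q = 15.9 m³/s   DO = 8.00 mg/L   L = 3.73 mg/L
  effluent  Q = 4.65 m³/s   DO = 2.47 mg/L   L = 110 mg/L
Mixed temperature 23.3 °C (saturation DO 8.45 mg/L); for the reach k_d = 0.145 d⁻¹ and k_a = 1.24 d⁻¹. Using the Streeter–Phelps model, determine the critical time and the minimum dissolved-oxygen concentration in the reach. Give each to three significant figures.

Mixed DO = (15.9×8.00 + 4.65×2.47)/(15.9+4.65) = 138.7/20.55 = 6.749 mg/L.
Mixed L₀ = (15.9×3.73 + 4.65×110)/(20.55) = 570.8/20.55 = 27.78 mg/L.
Initial deficit D₀ = C_s − DO₀ = 8.45 − 6.749 = 1.701 mg/L.
t_c = (1/1.095) ln[(1.24/0.145)(1 − 1.701×1.095/(0.145×27.78))] = 0.9132 × ln(4.596) = 1.393 d.
D_c = (0.145/1.24) × 27.78 × e^(−0.145×1.393) = 0.1169 × 27.78 × 0.8171 = 2.654 mg/L.
Minimum DO = 8.45 − 2.654 = 5.796 mg/L.

t_c ≈ 1.39 d; minimum DO ≈ 5.80 mg/L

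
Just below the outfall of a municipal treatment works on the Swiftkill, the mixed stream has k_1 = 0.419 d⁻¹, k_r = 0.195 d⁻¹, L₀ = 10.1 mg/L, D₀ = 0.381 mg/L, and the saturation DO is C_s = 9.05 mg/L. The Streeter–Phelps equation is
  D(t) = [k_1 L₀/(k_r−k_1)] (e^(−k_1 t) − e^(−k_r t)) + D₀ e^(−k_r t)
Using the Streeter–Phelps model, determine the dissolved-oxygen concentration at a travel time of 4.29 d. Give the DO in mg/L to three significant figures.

DO ≈ 3.83 mg/L

k_1 L₀/(k_r−k_1) = 0.419×10.1/(0.195−0.419) = 4.232/-0.2240 = -18.89 mg/L.
e^(−k_1 t) = e^(−0.419×4.290) = 0.1657; e^(−k_r t) = e^(−0.195×4.290) = 0.4332.
D = -18.89 × (0.1657 − 0.4332) + 0.381 × 0.4332 = 5.054 + 0.1651 = 5.219 mg/L.
DO = C_s − D = 9.05 − 5.219 = 3.831 mg/L.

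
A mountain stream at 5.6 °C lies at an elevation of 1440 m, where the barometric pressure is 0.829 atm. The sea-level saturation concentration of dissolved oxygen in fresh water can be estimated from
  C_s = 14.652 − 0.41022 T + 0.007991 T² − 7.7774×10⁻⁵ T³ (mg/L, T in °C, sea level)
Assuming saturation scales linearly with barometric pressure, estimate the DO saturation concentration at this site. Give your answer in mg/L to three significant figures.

At sea level: C_s = 14.652 − 0.41022×5.6 + 0.007991×5.6² − 7.7774×10⁻⁵×5.6³ = 12.59 mg/L.
Pressure correction: C_s' = 12.59 × 0.829 = 10.44 mg/L.

C_s ≈ 10.4 mg/L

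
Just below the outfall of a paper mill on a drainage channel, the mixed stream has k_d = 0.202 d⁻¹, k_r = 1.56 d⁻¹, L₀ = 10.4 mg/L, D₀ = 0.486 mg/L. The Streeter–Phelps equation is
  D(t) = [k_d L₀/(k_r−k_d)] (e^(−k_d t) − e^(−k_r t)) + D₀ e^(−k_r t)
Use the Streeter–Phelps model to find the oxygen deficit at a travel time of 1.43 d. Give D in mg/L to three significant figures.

k_d L₀/(k_r−k_d) = 0.202×10.4/(1.56−0.202) = 2.101/1.358 = 1.547 mg/L.
e^(−k_d t) = e^(−0.202×1.430) = 0.7491; e^(−k_r t) = e^(−1.56×1.430) = 0.1074.
D = 1.547 × (0.7491 − 0.1074) + 0.486 × 0.1074 = 0.9927 + 0.05222 = 1.045 mg/L.

D ≈ 1.04 mg/L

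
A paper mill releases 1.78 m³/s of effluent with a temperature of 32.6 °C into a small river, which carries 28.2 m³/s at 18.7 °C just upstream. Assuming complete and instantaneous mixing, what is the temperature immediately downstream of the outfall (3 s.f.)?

19.5 °C

Flow-weighted mixing: C = (Q_r C_r + Q_w C_w)/(Q_r + Q_w)
= (28.2×18.7 + 1.78×32.6)/(28.2 + 1.78) = 585.4/29.98 = 19.53 °C.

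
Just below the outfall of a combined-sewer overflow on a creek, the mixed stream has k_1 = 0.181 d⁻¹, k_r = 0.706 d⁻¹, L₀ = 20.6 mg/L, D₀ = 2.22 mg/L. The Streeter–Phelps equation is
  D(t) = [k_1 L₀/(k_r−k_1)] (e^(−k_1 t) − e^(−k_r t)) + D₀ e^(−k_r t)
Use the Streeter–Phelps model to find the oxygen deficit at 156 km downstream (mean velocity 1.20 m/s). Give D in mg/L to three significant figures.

D ≈ 3.72 mg/L

Travel time t = x/v = 156 km / (1.20 m/s) = 156000 m / 1.20 m/s = 130000 s = 1.505 d.
k_1 L₀/(k_r−k_1) = 0.181×20.6/(0.706−0.181) = 3.729/0.5250 = 7.102 mg/L.
e^(−k_1 t) = e^(−0.181×1.505) = 0.7616; e^(−k_r t) = e^(−0.706×1.505) = 0.3457.
D = 7.102 × (0.7616 − 0.3457) + 2.22 × 0.3457 = 2.954 + 0.7674 = 3.721 mg/L.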